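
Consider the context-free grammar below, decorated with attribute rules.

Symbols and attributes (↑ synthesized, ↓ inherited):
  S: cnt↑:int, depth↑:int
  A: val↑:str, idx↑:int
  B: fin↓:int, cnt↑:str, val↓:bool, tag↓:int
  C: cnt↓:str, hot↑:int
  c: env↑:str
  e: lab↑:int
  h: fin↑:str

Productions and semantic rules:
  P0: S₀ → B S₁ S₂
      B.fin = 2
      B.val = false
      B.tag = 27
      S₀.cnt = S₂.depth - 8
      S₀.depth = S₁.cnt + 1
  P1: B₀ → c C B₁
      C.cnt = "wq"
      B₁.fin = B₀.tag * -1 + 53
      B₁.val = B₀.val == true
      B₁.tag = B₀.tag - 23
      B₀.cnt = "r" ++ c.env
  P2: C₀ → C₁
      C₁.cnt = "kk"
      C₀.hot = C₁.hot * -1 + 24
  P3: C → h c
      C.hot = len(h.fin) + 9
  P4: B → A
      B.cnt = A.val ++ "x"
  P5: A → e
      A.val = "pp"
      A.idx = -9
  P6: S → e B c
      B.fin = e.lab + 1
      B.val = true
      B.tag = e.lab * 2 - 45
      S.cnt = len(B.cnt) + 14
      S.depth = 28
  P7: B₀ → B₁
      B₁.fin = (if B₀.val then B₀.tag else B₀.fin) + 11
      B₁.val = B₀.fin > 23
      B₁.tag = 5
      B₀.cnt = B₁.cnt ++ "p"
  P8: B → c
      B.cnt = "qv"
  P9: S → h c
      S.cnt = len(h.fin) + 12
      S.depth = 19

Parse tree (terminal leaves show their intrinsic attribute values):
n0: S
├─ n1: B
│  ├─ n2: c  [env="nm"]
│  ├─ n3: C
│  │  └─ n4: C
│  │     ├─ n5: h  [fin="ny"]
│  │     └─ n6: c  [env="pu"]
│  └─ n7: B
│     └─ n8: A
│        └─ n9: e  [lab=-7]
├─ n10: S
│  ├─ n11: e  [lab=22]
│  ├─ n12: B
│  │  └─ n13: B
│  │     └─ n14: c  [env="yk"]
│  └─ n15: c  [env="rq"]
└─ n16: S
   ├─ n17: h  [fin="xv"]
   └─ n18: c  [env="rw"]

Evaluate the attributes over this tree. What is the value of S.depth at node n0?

1. n1.fin = 2  [2]
2. n1.val = false  [false]
3. n1.tag = 27  [27]
4. n2.env = "nm"  [terminal]
5. n3.cnt = "wq"  ["wq"]
6. n4.cnt = "kk"  ["kk"]
7. n5.fin = "ny"  [terminal]
8. n6.env = "pu"  [terminal]
9. n4.hot = 11  [len(h.fin) + 9]
10. n3.hot = 13  [C₁.hot * -1 + 24]
11. n7.fin = 26  [B₀.tag * -1 + 53]
12. n7.val = false  [B₀.val == true]
13. n7.tag = 4  [B₀.tag - 23]
14. n9.lab = -7  [terminal]
15. n8.val = "pp"  ["pp"]
16. n8.idx = -9  [-9]
17. n7.cnt = "ppx"  [A.val ++ "x"]
18. n1.cnt = "rnm"  ["r" ++ c.env]
19. n11.lab = 22  [terminal]
20. n12.fin = 23  [e.lab + 1]
21. n12.val = true  [true]
22. n12.tag = -1  [e.lab * 2 - 45]
23. n13.fin = 10  [(if B₀.val then B₀.tag else B₀.fin) + 11]
24. n13.val = false  [B₀.fin > 23]
25. n13.tag = 5  [5]
26. n14.env = "yk"  [terminal]
27. n13.cnt = "qv"  ["qv"]
28. n12.cnt = "qvp"  [B₁.cnt ++ "p"]
29. n15.env = "rq"  [terminal]
30. n10.cnt = 17  [len(B.cnt) + 14]
31. n10.depth = 28  [28]
32. n17.fin = "xv"  [terminal]
33. n18.env = "rw"  [terminal]
34. n16.cnt = 14  [len(h.fin) + 12]
35. n16.depth = 19  [19]
36. n0.cnt = 11  [S₂.depth - 8]
37. n0.depth = 18  [S₁.cnt + 1]

18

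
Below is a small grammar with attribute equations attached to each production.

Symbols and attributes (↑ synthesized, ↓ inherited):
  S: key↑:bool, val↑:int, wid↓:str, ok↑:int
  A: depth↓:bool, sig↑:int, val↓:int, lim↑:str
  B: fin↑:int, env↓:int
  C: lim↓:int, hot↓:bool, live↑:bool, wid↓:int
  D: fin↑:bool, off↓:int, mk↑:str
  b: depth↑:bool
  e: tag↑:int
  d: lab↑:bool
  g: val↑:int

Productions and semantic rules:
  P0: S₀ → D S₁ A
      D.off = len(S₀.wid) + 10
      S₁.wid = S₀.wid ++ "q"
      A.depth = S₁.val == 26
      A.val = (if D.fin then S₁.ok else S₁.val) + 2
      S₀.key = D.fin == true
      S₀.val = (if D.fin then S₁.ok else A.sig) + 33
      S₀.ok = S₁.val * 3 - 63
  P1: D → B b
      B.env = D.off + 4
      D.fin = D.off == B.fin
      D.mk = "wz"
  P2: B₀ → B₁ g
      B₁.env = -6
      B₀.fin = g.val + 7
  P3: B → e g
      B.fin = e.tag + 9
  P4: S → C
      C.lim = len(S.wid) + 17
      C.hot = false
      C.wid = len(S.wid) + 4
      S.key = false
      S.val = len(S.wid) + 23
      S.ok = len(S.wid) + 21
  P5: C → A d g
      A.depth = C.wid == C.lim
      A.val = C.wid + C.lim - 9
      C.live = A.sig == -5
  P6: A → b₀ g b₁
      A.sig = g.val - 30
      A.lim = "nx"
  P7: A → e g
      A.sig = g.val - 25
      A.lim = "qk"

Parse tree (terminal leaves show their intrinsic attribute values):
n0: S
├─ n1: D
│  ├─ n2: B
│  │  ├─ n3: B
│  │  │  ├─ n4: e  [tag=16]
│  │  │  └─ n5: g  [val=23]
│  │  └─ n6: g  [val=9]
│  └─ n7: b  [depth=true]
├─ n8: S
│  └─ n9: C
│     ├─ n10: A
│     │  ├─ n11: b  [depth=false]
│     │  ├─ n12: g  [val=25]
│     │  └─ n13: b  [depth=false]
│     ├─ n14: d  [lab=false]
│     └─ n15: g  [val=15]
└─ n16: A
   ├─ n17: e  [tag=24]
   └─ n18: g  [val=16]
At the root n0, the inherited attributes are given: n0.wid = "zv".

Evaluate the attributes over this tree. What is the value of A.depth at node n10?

1. n0.wid = "zv"  [given at root]
2. n1.off = 12  [len(S₀.wid) + 10]
3. n2.env = 16  [D.off + 4]
4. n3.env = -6  [-6]
5. n4.tag = 16  [terminal]
6. n5.val = 23  [terminal]
7. n3.fin = 25  [e.tag + 9]
8. n6.val = 9  [terminal]
9. n2.fin = 16  [g.val + 7]
10. n7.depth = true  [terminal]
11. n1.fin = false  [D.off == B.fin]
12. n1.mk = "wz"  ["wz"]
13. n8.wid = "zvq"  [S₀.wid ++ "q"]
14. n9.lim = 20  [len(S.wid) + 17]
15. n9.hot = false  [false]
16. n9.wid = 7  [len(S.wid) + 4]
17. n10.depth = false  [C.wid == C.lim]
18. n10.val = 18  [C.wid + C.lim - 9]
19. n11.depth = false  [terminal]
20. n12.val = 25  [terminal]
21. n13.depth = false  [terminal]
22. n10.sig = -5  [g.val - 30]
23. n10.lim = "nx"  ["nx"]
24. n14.lab = false  [terminal]
25. n15.val = 15  [terminal]
26. n9.live = true  [A.sig == -5]
27. n8.key = false  [false]
28. n8.val = 26  [len(S.wid) + 23]
29. n8.ok = 24  [len(S.wid) + 21]
30. n16.depth = true  [S₁.val == 26]
31. n16.val = 28  [(if D.fin then S₁.ok else S₁.val) + 2]
32. n17.tag = 24  [terminal]
33. n18.val = 16  [terminal]
34. n16.sig = -9  [g.val - 25]
35. n16.lim = "qk"  ["qk"]
36. n0.key = false  [D.fin == true]
37. n0.val = 24  [(if D.fin then S₁.ok else A.sig) + 33]
38. n0.ok = 15  [S₁.val * 3 - 63]

false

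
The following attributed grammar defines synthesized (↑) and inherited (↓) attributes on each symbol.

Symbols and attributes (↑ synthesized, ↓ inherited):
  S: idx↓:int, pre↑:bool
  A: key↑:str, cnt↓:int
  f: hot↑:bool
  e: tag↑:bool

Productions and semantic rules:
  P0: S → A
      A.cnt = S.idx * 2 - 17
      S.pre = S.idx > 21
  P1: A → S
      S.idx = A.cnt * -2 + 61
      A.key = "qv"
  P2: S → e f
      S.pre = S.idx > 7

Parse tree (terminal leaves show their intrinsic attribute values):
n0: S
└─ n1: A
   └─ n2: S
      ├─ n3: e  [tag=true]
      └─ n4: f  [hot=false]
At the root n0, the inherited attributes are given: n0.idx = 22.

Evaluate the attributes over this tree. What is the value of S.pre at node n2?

1. n0.idx = 22  [given at root]
2. n1.cnt = 27  [S.idx * 2 - 17]
3. n2.idx = 7  [A.cnt * -2 + 61]
4. n3.tag = true  [terminal]
5. n4.hot = false  [terminal]
6. n2.pre = false  [S.idx > 7]
7. n1.key = "qv"  ["qv"]
8. n0.pre = true  [S.idx > 21]

false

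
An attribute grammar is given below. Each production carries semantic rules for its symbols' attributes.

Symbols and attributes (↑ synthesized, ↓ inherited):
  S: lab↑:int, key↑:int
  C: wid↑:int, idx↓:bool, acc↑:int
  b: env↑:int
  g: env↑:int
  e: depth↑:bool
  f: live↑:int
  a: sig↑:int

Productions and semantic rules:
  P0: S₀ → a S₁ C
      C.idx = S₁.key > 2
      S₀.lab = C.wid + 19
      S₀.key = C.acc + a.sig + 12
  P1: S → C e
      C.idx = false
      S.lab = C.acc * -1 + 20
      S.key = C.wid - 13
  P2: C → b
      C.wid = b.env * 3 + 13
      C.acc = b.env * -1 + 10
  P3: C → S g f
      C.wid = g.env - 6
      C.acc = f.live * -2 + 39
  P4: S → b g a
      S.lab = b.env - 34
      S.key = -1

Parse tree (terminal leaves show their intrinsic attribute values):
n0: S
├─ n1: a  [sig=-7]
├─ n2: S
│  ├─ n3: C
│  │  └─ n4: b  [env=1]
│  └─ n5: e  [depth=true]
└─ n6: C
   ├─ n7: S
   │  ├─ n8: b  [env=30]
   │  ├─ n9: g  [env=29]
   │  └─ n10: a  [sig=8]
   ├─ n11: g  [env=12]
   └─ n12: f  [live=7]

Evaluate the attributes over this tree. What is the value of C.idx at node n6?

true

1. n1.sig = -7  [terminal]
2. n3.idx = false  [false]
3. n4.env = 1  [terminal]
4. n3.wid = 16  [b.env * 3 + 13]
5. n3.acc = 9  [b.env * -1 + 10]
6. n5.depth = true  [terminal]
7. n2.lab = 11  [C.acc * -1 + 20]
8. n2.key = 3  [C.wid - 13]
9. n6.idx = true  [S₁.key > 2]
10. n8.env = 30  [terminal]
11. n9.env = 29  [terminal]
12. n10.sig = 8  [terminal]
13. n7.lab = -4  [b.env - 34]
14. n7.key = -1  [-1]
15. n11.env = 12  [terminal]
16. n12.live = 7  [terminal]
17. n6.wid = 6  [g.env - 6]
18. n6.acc = 25  [f.live * -2 + 39]
19. n0.lab = 25  [C.wid + 19]
20. n0.key = 30  [C.acc + a.sig + 12]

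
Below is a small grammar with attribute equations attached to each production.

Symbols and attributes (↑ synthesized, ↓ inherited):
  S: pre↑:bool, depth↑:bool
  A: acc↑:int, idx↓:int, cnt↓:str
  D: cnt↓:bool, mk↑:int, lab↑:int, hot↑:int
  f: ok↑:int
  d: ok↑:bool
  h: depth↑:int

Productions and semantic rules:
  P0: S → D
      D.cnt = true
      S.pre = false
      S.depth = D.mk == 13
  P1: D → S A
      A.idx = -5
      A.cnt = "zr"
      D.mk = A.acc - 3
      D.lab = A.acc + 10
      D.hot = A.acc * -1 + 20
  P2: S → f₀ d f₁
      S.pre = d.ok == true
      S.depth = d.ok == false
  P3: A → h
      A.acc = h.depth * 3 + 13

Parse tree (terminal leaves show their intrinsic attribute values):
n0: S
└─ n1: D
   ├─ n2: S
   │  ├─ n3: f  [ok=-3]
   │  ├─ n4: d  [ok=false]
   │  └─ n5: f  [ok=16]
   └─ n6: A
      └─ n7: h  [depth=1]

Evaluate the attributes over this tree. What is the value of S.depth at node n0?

1. n1.cnt = true  [true]
2. n3.ok = -3  [terminal]
3. n4.ok = false  [terminal]
4. n5.ok = 16  [terminal]
5. n2.pre = false  [d.ok == true]
6. n2.depth = true  [d.ok == false]
7. n6.idx = -5  [-5]
8. n6.cnt = "zr"  ["zr"]
9. n7.depth = 1  [terminal]
10. n6.acc = 16  [h.depth * 3 + 13]
11. n1.mk = 13  [A.acc - 3]
12. n1.lab = 26  [A.acc + 10]
13. n1.hot = 4  [A.acc * -1 + 20]
14. n0.pre = false  [false]
15. n0.depth = true  [D.mk == 13]

true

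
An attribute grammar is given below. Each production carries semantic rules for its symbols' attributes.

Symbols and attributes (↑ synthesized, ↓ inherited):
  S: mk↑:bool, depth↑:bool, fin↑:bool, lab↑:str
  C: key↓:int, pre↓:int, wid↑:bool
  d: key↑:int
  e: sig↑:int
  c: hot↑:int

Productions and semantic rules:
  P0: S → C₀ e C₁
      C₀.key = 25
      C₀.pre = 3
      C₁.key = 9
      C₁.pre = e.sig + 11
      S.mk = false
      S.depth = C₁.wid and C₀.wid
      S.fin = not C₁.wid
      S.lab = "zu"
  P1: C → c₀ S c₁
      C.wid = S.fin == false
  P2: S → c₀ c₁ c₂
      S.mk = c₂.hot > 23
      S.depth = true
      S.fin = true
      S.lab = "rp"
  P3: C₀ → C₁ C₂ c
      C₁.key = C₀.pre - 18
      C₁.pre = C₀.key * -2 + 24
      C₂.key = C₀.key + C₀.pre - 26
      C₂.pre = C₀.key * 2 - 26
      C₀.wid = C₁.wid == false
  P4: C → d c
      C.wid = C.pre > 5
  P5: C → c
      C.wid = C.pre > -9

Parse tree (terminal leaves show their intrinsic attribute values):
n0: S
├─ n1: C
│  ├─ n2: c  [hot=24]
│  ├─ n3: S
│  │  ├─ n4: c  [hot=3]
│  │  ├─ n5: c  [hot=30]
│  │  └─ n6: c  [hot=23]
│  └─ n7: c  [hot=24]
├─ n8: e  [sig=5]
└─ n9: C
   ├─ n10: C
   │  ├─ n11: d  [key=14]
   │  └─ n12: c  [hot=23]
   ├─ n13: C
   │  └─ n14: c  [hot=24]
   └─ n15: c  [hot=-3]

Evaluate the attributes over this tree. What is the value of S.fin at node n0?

1. n1.key = 25  [25]
2. n1.pre = 3  [3]
3. n2.hot = 24  [terminal]
4. n4.hot = 3  [terminal]
5. n5.hot = 30  [terminal]
6. n6.hot = 23  [terminal]
7. n3.mk = false  [c₂.hot > 23]
8. n3.depth = true  [true]
9. n3.fin = true  [true]
10. n3.lab = "rp"  ["rp"]
11. n7.hot = 24  [terminal]
12. n1.wid = false  [S.fin == false]
13. n8.sig = 5  [terminal]
14. n9.key = 9  [9]
15. n9.pre = 16  [e.sig + 11]
16. n10.key = -2  [C₀.pre - 18]
17. n10.pre = 6  [C₀.key * -2 + 24]
18. n11.key = 14  [terminal]
19. n12.hot = 23  [terminal]
20. n10.wid = true  [C.pre > 5]
21. n13.key = -1  [C₀.key + C₀.pre - 26]
22. n13.pre = -8  [C₀.key * 2 - 26]
23. n14.hot = 24  [terminal]
24. n13.wid = true  [C.pre > -9]
25. n15.hot = -3  [terminal]
26. n9.wid = false  [C₁.wid == false]
27. n0.mk = false  [false]
28. n0.depth = false  [C₁.wid and C₀.wid]
29. n0.fin = true  [not C₁.wid]
30. n0.lab = "zu"  ["zu"]

true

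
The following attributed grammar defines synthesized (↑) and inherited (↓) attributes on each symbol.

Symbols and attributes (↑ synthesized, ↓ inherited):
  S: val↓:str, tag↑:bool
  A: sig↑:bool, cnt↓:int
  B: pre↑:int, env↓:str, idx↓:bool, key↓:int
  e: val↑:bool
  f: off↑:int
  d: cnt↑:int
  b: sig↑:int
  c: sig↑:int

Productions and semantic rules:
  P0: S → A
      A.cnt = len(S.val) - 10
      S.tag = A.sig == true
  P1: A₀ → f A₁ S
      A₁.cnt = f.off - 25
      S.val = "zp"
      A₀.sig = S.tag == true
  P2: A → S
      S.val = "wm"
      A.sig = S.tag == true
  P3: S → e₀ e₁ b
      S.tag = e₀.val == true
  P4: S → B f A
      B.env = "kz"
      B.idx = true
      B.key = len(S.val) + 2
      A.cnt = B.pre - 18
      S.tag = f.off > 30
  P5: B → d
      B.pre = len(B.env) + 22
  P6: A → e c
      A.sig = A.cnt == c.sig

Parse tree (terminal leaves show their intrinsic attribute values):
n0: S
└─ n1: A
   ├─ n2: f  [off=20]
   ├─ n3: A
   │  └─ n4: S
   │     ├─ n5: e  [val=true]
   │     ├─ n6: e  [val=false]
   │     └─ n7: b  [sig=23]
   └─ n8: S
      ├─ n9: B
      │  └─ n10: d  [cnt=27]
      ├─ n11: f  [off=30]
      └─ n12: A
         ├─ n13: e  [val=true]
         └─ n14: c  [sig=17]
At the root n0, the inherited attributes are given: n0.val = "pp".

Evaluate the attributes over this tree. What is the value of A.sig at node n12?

false

1. n0.val = "pp"  [given at root]
2. n1.cnt = -8  [len(S.val) - 10]
3. n2.off = 20  [terminal]
4. n3.cnt = -5  [f.off - 25]
5. n4.val = "wm"  ["wm"]
6. n5.val = true  [terminal]
7. n6.val = false  [terminal]
8. n7.sig = 23  [terminal]
9. n4.tag = true  [e₀.val == true]
10. n3.sig = true  [S.tag == true]
11. n8.val = "zp"  ["zp"]
12. n9.env = "kz"  ["kz"]
13. n9.idx = true  [true]
14. n9.key = 4  [len(S.val) + 2]
15. n10.cnt = 27  [terminal]
16. n9.pre = 24  [len(B.env) + 22]
17. n11.off = 30  [terminal]
18. n12.cnt = 6  [B.pre - 18]
19. n13.val = true  [terminal]
20. n14.sig = 17  [terminal]
21. n12.sig = false  [A.cnt == c.sig]
22. n8.tag = false  [f.off > 30]
23. n1.sig = false  [S.tag == true]
24. n0.tag = false  [A.sig == true]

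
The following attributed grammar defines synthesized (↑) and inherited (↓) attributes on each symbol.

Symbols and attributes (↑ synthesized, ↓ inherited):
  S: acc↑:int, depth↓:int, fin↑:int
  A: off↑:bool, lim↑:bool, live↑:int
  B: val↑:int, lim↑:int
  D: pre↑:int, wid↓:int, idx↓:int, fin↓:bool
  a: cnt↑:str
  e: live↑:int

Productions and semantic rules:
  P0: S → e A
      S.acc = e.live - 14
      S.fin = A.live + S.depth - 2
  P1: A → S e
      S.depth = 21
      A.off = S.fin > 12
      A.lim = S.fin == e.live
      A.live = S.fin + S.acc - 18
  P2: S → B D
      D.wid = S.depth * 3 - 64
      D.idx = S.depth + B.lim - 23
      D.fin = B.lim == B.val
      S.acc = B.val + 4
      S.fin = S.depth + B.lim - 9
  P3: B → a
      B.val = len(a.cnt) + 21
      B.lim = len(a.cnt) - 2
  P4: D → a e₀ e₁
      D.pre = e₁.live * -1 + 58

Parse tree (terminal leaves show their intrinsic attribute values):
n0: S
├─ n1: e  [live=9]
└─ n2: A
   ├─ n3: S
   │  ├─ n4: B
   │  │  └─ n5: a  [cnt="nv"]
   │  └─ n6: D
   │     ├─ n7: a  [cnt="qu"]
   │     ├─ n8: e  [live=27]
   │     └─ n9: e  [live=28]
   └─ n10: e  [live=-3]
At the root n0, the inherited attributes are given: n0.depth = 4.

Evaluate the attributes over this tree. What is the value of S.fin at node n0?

23

1. n0.depth = 4  [given at root]
2. n1.live = 9  [terminal]
3. n3.depth = 21  [21]
4. n5.cnt = "nv"  [terminal]
5. n4.val = 23  [len(a.cnt) + 21]
6. n4.lim = 0  [len(a.cnt) - 2]
7. n6.wid = -1  [S.depth * 3 - 64]
8. n6.idx = -2  [S.depth + B.lim - 23]
9. n6.fin = false  [B.lim == B.val]
10. n7.cnt = "qu"  [terminal]
11. n8.live = 27  [terminal]
12. n9.live = 28  [terminal]
13. n6.pre = 30  [e₁.live * -1 + 58]
14. n3.acc = 27  [B.val + 4]
15. n3.fin = 12  [S.depth + B.lim - 9]
16. n10.live = -3  [terminal]
17. n2.off = false  [S.fin > 12]
18. n2.lim = false  [S.fin == e.live]
19. n2.live = 21  [S.fin + S.acc - 18]
20. n0.acc = -5  [e.live - 14]
21. n0.fin = 23  [A.live + S.depth - 2]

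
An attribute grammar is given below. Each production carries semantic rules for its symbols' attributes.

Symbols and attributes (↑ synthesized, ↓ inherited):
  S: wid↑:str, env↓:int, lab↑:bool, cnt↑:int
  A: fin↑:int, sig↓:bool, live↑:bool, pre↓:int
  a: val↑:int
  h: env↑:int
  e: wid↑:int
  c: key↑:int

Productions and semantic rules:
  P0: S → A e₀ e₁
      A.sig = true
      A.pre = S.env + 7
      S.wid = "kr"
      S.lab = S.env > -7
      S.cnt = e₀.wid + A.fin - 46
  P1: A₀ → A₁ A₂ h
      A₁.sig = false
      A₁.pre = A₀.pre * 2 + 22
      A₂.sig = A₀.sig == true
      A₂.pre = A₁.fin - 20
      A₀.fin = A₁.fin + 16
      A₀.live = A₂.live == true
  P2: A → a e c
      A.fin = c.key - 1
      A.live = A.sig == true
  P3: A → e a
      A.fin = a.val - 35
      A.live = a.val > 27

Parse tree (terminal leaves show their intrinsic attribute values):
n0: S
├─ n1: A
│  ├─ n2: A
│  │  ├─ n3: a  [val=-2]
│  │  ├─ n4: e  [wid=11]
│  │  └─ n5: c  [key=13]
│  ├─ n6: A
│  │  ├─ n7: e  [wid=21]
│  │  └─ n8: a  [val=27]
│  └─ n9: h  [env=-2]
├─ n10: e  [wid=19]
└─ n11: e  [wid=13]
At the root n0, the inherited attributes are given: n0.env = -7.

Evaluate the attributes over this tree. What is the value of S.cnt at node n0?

1

1. n0.env = -7  [given at root]
2. n1.sig = true  [true]
3. n1.pre = 0  [S.env + 7]
4. n2.sig = false  [false]
5. n2.pre = 22  [A₀.pre * 2 + 22]
6. n3.val = -2  [terminal]
7. n4.wid = 11  [terminal]
8. n5.key = 13  [terminal]
9. n2.fin = 12  [c.key - 1]
10. n2.live = false  [A.sig == true]
11. n6.sig = true  [A₀.sig == true]
12. n6.pre = -8  [A₁.fin - 20]
13. n7.wid = 21  [terminal]
14. n8.val = 27  [terminal]
15. n6.fin = -8  [a.val - 35]
16. n6.live = false  [a.val > 27]
17. n9.env = -2  [terminal]
18. n1.fin = 28  [A₁.fin + 16]
19. n1.live = false  [A₂.live == true]
20. n10.wid = 19  [terminal]
21. n11.wid = 13  [terminal]
22. n0.wid = "kr"  ["kr"]
23. n0.lab = false  [S.env > -7]
24. n0.cnt = 1  [e₀.wid + A.fin - 46]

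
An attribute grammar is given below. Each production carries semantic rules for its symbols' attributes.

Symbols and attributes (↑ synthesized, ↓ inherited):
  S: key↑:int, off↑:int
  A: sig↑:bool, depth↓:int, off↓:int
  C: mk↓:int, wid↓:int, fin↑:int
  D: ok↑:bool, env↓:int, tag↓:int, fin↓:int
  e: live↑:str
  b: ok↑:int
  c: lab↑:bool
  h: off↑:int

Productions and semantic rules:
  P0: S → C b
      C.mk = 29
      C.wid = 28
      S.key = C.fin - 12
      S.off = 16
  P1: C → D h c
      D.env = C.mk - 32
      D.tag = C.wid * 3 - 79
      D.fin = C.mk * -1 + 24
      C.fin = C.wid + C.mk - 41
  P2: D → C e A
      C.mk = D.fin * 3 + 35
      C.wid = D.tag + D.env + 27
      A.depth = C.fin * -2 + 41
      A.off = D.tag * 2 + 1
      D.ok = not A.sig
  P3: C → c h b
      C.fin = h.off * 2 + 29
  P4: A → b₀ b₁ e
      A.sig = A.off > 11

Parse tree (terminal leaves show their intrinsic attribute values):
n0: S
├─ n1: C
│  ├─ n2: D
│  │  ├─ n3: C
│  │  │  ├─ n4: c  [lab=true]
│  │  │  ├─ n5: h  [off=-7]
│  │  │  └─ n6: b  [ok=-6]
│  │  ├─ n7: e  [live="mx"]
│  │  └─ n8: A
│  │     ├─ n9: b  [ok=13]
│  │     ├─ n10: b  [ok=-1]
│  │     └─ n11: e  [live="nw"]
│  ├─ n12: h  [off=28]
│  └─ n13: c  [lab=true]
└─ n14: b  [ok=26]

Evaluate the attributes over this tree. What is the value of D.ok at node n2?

1. n1.mk = 29  [29]
2. n1.wid = 28  [28]
3. n2.env = -3  [C.mk - 32]
4. n2.tag = 5  [C.wid * 3 - 79]
5. n2.fin = -5  [C.mk * -1 + 24]
6. n3.mk = 20  [D.fin * 3 + 35]
7. n3.wid = 29  [D.tag + D.env + 27]
8. n4.lab = true  [terminal]
9. n5.off = -7  [terminal]
10. n6.ok = -6  [terminal]
11. n3.fin = 15  [h.off * 2 + 29]
12. n7.live = "mx"  [terminal]
13. n8.depth = 11  [C.fin * -2 + 41]
14. n8.off = 11  [D.tag * 2 + 1]
15. n9.ok = 13  [terminal]
16. n10.ok = -1  [terminal]
17. n11.live = "nw"  [terminal]
18. n8.sig = false  [A.off > 11]
19. n2.ok = true  [not A.sig]
20. n12.off = 28  [terminal]
21. n13.lab = true  [terminal]
22. n1.fin = 16  [C.wid + C.mk - 41]
23. n14.ok = 26  [terminal]
24. n0.key = 4  [C.fin - 12]
25. n0.off = 16  [16]

true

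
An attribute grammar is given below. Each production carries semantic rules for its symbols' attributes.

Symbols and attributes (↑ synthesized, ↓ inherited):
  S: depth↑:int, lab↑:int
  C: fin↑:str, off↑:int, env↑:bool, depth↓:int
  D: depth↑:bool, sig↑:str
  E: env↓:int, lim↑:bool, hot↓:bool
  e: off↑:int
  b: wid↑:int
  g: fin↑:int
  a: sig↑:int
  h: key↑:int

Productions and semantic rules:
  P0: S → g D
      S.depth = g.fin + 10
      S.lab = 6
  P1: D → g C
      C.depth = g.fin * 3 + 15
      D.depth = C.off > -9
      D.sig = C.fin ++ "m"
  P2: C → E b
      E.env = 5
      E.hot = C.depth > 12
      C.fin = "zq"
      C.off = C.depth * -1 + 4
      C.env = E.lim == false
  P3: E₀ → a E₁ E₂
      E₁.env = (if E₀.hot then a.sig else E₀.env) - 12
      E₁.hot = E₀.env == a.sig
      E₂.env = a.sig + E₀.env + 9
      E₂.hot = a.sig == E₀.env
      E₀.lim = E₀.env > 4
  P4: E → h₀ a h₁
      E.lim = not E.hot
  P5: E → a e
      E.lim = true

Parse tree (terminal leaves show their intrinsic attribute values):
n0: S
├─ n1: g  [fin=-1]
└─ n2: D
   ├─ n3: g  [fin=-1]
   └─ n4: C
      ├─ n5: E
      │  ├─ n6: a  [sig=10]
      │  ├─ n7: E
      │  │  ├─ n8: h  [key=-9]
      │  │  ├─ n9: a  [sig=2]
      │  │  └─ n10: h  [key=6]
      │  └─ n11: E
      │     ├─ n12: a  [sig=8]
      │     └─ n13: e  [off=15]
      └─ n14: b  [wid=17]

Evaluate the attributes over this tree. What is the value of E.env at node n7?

1. n1.fin = -1  [terminal]
2. n3.fin = -1  [terminal]
3. n4.depth = 12  [g.fin * 3 + 15]
4. n5.env = 5  [5]
5. n5.hot = false  [C.depth > 12]
6. n6.sig = 10  [terminal]
7. n7.env = -7  [(if E₀.hot then a.sig else E₀.env) - 12]
8. n7.hot = false  [E₀.env == a.sig]
9. n8.key = -9  [terminal]
10. n9.sig = 2  [terminal]
11. n10.key = 6  [terminal]
12. n7.lim = true  [not E.hot]
13. n11.env = 24  [a.sig + E₀.env + 9]
14. n11.hot = false  [a.sig == E₀.env]
15. n12.sig = 8  [terminal]
16. n13.off = 15  [terminal]
17. n11.lim = true  [true]
18. n5.lim = true  [E₀.env > 4]
19. n14.wid = 17  [terminal]
20. n4.fin = "zq"  ["zq"]
21. n4.off = -8  [C.depth * -1 + 4]
22. n4.env = false  [E.lim == false]
23. n2.depth = true  [C.off > -9]
24. n2.sig = "zqm"  [C.fin ++ "m"]
25. n0.depth = 9  [g.fin + 10]
26. n0.lab = 6  [6]

-7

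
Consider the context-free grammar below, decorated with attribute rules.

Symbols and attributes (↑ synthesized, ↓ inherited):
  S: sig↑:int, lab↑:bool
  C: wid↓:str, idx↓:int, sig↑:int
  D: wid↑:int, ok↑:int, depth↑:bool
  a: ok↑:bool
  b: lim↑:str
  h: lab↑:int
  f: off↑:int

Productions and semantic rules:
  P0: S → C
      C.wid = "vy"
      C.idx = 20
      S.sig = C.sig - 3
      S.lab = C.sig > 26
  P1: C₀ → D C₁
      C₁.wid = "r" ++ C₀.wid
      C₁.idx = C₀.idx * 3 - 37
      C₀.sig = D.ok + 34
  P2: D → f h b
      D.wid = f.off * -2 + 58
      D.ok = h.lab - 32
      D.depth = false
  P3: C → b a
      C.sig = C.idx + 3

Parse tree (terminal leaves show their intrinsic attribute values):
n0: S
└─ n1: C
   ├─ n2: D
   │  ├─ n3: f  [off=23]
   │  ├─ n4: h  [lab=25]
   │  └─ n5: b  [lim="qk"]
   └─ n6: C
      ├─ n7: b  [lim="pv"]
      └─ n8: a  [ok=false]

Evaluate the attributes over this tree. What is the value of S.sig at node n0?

24

1. n1.wid = "vy"  ["vy"]
2. n1.idx = 20  [20]
3. n3.off = 23  [terminal]
4. n4.lab = 25  [terminal]
5. n5.lim = "qk"  [terminal]
6. n2.wid = 12  [f.off * -2 + 58]
7. n2.ok = -7  [h.lab - 32]
8. n2.depth = false  [false]
9. n6.wid = "rvy"  ["r" ++ C₀.wid]
10. n6.idx = 23  [C₀.idx * 3 - 37]
11. n7.lim = "pv"  [terminal]
12. n8.ok = false  [terminal]
13. n6.sig = 26  [C.idx + 3]
14. n1.sig = 27  [D.ok + 34]
15. n0.sig = 24  [C.sig - 3]
16. n0.lab = true  [C.sig > 26]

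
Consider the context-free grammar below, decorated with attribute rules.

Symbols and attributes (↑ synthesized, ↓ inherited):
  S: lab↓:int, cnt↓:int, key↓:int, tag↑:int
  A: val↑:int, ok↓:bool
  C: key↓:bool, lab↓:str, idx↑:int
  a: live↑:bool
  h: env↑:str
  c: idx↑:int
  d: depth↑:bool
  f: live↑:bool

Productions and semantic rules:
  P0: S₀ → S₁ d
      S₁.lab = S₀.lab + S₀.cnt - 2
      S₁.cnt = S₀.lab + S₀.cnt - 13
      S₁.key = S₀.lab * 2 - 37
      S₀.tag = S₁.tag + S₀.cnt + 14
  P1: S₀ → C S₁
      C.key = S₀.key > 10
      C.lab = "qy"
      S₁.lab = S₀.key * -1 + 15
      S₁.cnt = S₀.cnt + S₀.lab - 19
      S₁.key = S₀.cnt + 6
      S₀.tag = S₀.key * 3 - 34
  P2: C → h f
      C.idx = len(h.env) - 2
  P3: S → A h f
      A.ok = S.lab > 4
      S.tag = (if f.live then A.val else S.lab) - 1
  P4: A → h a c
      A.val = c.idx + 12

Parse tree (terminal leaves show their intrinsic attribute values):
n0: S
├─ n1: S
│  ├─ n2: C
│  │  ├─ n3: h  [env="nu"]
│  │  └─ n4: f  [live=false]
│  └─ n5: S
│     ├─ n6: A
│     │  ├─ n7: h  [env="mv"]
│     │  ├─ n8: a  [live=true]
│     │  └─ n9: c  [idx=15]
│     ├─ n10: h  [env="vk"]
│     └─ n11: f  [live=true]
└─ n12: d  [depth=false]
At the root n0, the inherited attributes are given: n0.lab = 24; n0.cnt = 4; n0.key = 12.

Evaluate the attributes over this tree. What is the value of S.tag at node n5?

26

1. n0.lab = 24  [given at root]
2. n0.cnt = 4  [given at root]
3. n0.key = 12  [given at root]
4. n1.lab = 26  [S₀.lab + S₀.cnt - 2]
5. n1.cnt = 15  [S₀.lab + S₀.cnt - 13]
6. n1.key = 11  [S₀.lab * 2 - 37]
7. n2.key = true  [S₀.key > 10]
8. n2.lab = "qy"  ["qy"]
9. n3.env = "nu"  [terminal]
10. n4.live = false  [terminal]
11. n2.idx = 0  [len(h.env) - 2]
12. n5.lab = 4  [S₀.key * -1 + 15]
13. n5.cnt = 22  [S₀.cnt + S₀.lab - 19]
14. n5.key = 21  [S₀.cnt + 6]
15. n6.ok = false  [S.lab > 4]
16. n7.env = "mv"  [terminal]
17. n8.live = true  [terminal]
18. n9.idx = 15  [terminal]
19. n6.val = 27  [c.idx + 12]
20. n10.env = "vk"  [terminal]
21. n11.live = true  [terminal]
22. n5.tag = 26  [(if f.live then A.val else S.lab) - 1]
23. n1.tag = -1  [S₀.key * 3 - 34]
24. n12.depth = false  [terminal]
25. n0.tag = 17  [S₁.tag + S₀.cnt + 14]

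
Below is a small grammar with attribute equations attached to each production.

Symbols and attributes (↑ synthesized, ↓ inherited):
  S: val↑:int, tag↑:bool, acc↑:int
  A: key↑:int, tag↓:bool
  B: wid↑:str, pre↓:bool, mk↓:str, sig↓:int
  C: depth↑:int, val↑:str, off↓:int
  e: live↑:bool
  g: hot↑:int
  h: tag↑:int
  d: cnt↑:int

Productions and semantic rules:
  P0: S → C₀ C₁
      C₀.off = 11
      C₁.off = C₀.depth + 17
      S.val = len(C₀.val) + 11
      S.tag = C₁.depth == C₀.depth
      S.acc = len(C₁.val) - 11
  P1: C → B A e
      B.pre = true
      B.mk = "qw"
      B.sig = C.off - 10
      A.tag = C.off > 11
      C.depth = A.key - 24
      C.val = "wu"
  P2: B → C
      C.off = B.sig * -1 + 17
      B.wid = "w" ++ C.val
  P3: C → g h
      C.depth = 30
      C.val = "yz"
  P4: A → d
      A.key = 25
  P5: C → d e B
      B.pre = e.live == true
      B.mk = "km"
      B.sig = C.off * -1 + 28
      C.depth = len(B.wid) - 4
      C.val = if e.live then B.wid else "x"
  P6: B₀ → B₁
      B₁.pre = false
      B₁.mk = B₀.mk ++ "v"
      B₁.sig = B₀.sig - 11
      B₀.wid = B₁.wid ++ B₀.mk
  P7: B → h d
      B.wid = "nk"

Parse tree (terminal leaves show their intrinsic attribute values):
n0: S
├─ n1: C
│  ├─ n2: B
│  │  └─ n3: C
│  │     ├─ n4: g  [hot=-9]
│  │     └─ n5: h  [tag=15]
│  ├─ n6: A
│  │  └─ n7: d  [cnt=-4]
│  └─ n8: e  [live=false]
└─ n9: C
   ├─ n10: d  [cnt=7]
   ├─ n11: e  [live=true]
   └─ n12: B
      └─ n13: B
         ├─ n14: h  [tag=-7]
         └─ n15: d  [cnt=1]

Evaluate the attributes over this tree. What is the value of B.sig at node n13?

1. n1.off = 11  [11]
2. n2.pre = true  [true]
3. n2.mk = "qw"  ["qw"]
4. n2.sig = 1  [C.off - 10]
5. n3.off = 16  [B.sig * -1 + 17]
6. n4.hot = -9  [terminal]
7. n5.tag = 15  [terminal]
8. n3.depth = 30  [30]
9. n3.val = "yz"  ["yz"]
10. n2.wid = "wyz"  ["w" ++ C.val]
11. n6.tag = false  [C.off > 11]
12. n7.cnt = -4  [terminal]
13. n6.key = 25  [25]
14. n8.live = false  [terminal]
15. n1.depth = 1  [A.key - 24]
16. n1.val = "wu"  ["wu"]
17. n9.off = 18  [C₀.depth + 17]
18. n10.cnt = 7  [terminal]
19. n11.live = true  [terminal]
20. n12.pre = true  [e.live == true]
21. n12.mk = "km"  ["km"]
22. n12.sig = 10  [C.off * -1 + 28]
23. n13.pre = false  [false]
24. n13.mk = "kmv"  [B₀.mk ++ "v"]
25. n13.sig = -1  [B₀.sig - 11]
26. n14.tag = -7  [terminal]
27. n15.cnt = 1  [terminal]
28. n13.wid = "nk"  ["nk"]
29. n12.wid = "nkkm"  [B₁.wid ++ B₀.mk]
30. n9.depth = 0  [len(B.wid) - 4]
31. n9.val = "nkkm"  [if e.live then B.wid else "x"]
32. n0.val = 13  [len(C₀.val) + 11]
33. n0.tag = false  [C₁.depth == C₀.depth]
34. n0.acc = -7  [len(C₁.val) - 11]

-1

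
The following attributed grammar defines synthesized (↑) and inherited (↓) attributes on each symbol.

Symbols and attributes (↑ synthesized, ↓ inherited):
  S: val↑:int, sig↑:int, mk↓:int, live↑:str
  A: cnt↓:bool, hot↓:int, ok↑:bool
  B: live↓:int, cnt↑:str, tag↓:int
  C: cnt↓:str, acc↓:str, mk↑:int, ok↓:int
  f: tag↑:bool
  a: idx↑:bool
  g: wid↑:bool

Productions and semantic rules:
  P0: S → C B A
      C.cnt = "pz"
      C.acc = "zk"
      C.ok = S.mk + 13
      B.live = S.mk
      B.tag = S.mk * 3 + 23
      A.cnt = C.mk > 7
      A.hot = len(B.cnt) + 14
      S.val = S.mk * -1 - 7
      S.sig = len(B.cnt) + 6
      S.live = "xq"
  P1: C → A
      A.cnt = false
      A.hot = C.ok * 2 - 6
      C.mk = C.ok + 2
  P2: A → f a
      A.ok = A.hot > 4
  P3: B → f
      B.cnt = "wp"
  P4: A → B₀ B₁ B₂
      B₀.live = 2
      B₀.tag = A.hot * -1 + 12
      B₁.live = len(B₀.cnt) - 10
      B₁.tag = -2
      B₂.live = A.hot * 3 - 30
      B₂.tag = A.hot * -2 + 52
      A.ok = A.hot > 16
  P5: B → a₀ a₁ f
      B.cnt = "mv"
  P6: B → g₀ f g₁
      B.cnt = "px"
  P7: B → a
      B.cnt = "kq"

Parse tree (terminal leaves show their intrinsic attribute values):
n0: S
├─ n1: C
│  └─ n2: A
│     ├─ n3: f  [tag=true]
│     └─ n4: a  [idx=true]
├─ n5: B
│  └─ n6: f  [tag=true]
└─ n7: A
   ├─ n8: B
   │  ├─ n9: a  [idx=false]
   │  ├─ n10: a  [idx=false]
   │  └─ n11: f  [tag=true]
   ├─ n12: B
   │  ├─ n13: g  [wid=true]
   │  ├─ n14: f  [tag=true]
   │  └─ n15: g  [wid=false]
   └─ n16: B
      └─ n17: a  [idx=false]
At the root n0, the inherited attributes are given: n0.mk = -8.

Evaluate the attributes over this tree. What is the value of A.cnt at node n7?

1. n0.mk = -8  [given at root]
2. n1.cnt = "pz"  ["pz"]
3. n1.acc = "zk"  ["zk"]
4. n1.ok = 5  [S.mk + 13]
5. n2.cnt = false  [false]
6. n2.hot = 4  [C.ok * 2 - 6]
7. n3.tag = true  [terminal]
8. n4.idx = true  [terminal]
9. n2.ok = false  [A.hot > 4]
10. n1.mk = 7  [C.ok + 2]
11. n5.live = -8  [S.mk]
12. n5.tag = -1  [S.mk * 3 + 23]
13. n6.tag = true  [terminal]
14. n5.cnt = "wp"  ["wp"]
15. n7.cnt = false  [C.mk > 7]
16. n7.hot = 16  [len(B.cnt) + 14]
17. n8.live = 2  [2]
18. n8.tag = -4  [A.hot * -1 + 12]
19. n9.idx = false  [terminal]
20. n10.idx = false  [terminal]
21. n11.tag = true  [terminal]
22. n8.cnt = "mv"  ["mv"]
23. n12.live = -8  [len(B₀.cnt) - 10]
24. n12.tag = -2  [-2]
25. n13.wid = true  [terminal]
26. n14.tag = true  [terminal]
27. n15.wid = false  [terminal]
28. n12.cnt = "px"  ["px"]
29. n16.live = 18  [A.hot * 3 - 30]
30. n16.tag = 20  [A.hot * -2 + 52]
31. n17.idx = false  [terminal]
32. n16.cnt = "kq"  ["kq"]
33. n7.ok = false  [A.hot > 16]
34. n0.val = 1  [S.mk * -1 - 7]
35. n0.sig = 8  [len(B.cnt) + 6]
36. n0.live = "xq"  ["xq"]

false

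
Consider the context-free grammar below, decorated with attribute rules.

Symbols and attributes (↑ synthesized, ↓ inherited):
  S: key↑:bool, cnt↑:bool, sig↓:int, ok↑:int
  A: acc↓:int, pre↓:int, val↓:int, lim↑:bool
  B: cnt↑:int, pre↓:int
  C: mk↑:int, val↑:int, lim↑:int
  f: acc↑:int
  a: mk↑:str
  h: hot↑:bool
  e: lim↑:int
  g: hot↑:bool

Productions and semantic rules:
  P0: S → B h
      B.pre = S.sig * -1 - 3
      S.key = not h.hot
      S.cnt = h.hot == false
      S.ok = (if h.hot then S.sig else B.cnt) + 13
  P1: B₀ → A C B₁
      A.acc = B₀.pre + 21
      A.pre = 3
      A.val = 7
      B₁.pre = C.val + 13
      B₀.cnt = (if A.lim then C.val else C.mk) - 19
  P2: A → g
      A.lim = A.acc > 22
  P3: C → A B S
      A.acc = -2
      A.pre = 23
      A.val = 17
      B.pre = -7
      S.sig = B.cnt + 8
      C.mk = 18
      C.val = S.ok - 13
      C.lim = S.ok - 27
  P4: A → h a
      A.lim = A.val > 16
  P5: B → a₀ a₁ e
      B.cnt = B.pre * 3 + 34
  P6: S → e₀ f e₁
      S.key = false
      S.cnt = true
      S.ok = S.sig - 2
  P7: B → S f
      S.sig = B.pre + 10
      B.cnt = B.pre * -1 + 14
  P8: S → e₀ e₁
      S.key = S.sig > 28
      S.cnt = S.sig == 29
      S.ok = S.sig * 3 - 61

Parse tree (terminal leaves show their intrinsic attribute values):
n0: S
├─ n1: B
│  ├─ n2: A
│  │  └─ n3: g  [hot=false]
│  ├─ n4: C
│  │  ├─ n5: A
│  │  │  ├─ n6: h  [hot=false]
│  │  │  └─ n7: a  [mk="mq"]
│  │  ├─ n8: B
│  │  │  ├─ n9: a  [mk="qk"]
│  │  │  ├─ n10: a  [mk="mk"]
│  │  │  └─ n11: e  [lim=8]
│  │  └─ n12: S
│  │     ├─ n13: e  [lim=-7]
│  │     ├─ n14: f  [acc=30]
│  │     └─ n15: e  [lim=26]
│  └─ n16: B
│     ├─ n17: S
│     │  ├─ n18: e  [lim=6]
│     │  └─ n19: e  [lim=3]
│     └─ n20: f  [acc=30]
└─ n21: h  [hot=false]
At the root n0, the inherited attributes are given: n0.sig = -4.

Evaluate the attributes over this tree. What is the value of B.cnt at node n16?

-5

1. n0.sig = -4  [given at root]
2. n1.pre = 1  [S.sig * -1 - 3]
3. n2.acc = 22  [B₀.pre + 21]
4. n2.pre = 3  [3]
5. n2.val = 7  [7]
6. n3.hot = false  [terminal]
7. n2.lim = false  [A.acc > 22]
8. n5.acc = -2  [-2]
9. n5.pre = 23  [23]
10. n5.val = 17  [17]
11. n6.hot = false  [terminal]
12. n7.mk = "mq"  [terminal]
13. n5.lim = true  [A.val > 16]
14. n8.pre = -7  [-7]
15. n9.mk = "qk"  [terminal]
16. n10.mk = "mk"  [terminal]
17. n11.lim = 8  [terminal]
18. n8.cnt = 13  [B.pre * 3 + 34]
19. n12.sig = 21  [B.cnt + 8]
20. n13.lim = -7  [terminal]
21. n14.acc = 30  [terminal]
22. n15.lim = 26  [terminal]
23. n12.key = false  [false]
24. n12.cnt = true  [true]
25. n12.ok = 19  [S.sig - 2]
26. n4.mk = 18  [18]
27. n4.val = 6  [S.ok - 13]
28. n4.lim = -8  [S.ok - 27]
29. n16.pre = 19  [C.val + 13]
30. n17.sig = 29  [B.pre + 10]
31. n18.lim = 6  [terminal]
32. n19.lim = 3  [terminal]
33. n17.key = true  [S.sig > 28]
34. n17.cnt = true  [S.sig == 29]
35. n17.ok = 26  [S.sig * 3 - 61]
36. n20.acc = 30  [terminal]
37. n16.cnt = -5  [B.pre * -1 + 14]
38. n1.cnt = -1  [(if A.lim then C.val else C.mk) - 19]
39. n21.hot = false  [terminal]
40. n0.key = true  [not h.hot]
41. n0.cnt = true  [h.hot == false]
42. n0.ok = 12  [(if h.hot then S.sig else B.cnt) + 13]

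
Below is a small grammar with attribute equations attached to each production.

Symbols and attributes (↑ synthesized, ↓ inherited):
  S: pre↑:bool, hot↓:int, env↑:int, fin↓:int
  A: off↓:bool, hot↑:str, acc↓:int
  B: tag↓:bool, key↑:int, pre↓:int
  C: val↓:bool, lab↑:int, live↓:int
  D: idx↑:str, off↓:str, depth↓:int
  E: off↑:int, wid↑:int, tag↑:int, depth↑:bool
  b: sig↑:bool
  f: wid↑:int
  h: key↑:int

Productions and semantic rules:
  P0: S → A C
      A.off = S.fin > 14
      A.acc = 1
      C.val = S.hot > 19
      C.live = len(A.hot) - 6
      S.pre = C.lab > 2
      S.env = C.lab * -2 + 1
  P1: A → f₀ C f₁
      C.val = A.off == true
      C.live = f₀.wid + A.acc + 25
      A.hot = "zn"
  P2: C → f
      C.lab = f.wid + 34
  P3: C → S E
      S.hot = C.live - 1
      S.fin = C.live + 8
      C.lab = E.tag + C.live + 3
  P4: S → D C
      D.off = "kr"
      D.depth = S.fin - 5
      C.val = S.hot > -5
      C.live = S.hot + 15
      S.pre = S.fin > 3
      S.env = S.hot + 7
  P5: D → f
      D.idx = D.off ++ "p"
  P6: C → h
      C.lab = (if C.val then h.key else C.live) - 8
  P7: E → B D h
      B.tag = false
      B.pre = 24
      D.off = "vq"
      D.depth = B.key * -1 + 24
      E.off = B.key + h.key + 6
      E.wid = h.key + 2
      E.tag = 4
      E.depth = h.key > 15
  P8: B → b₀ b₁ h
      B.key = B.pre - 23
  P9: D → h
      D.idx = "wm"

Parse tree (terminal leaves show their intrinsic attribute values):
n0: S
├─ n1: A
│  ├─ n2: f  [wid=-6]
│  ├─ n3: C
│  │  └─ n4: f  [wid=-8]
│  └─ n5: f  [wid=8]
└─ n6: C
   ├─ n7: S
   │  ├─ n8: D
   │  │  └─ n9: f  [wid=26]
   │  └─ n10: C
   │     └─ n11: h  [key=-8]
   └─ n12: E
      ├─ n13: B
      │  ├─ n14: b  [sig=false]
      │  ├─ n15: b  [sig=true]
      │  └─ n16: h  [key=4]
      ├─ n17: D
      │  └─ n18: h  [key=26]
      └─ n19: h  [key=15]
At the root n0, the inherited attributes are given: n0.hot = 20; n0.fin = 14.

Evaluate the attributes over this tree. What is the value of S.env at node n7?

2

1. n0.hot = 20  [given at root]
2. n0.fin = 14  [given at root]
3. n1.off = false  [S.fin > 14]
4. n1.acc = 1  [1]
5. n2.wid = -6  [terminal]
6. n3.val = false  [A.off == true]
7. n3.live = 20  [f₀.wid + A.acc + 25]
8. n4.wid = -8  [terminal]
9. n3.lab = 26  [f.wid + 34]
10. n5.wid = 8  [terminal]
11. n1.hot = "zn"  ["zn"]
12. n6.val = true  [S.hot > 19]
13. n6.live = -4  [len(A.hot) - 6]
14. n7.hot = -5  [C.live - 1]
15. n7.fin = 4  [C.live + 8]
16. n8.off = "kr"  ["kr"]
17. n8.depth = -1  [S.fin - 5]
18. n9.wid = 26  [terminal]
19. n8.idx = "krp"  [D.off ++ "p"]
20. n10.val = false  [S.hot > -5]
21. n10.live = 10  [S.hot + 15]
22. n11.key = -8  [terminal]
23. n10.lab = 2  [(if C.val then h.key else C.live) - 8]
24. n7.pre = true  [S.fin > 3]
25. n7.env = 2  [S.hot + 7]
26. n13.tag = false  [false]
27. n13.pre = 24  [24]
28. n14.sig = false  [terminal]
29. n15.sig = true  [terminal]
30. n16.key = 4  [terminal]
31. n13.key = 1  [B.pre - 23]
32. n17.off = "vq"  ["vq"]
33. n17.depth = 23  [B.key * -1 + 24]
34. n18.key = 26  [terminal]
35. n17.idx = "wm"  ["wm"]
36. n19.key = 15  [terminal]
37. n12.off = 22  [B.key + h.key + 6]
38. n12.wid = 17  [h.key + 2]
39. n12.tag = 4  [4]
40. n12.depth = false  [h.key > 15]
41. n6.lab = 3  [E.tag + C.live + 3]
42. n0.pre = true  [C.lab > 2]
43. n0.env = -5  [C.lab * -2 + 1]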